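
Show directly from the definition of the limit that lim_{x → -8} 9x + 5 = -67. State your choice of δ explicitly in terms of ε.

δ = ε/9

Let ε > 0 be given. We need δ > 0 so that 0 < |x + 8| < δ implies |(9x + 5) + 67| < ε.
Since (9x + 5) + 67 = 9(x + 8), we have |(9x + 5) + 67| = 9|x + 8|.
So 9|x + 8| < ε exactly when |x + 8| < ε/9.
Choosing δ = ε/9 gives |(9x + 5) + 67| = 9|x + 8| < ε whenever |x + 8| < δ.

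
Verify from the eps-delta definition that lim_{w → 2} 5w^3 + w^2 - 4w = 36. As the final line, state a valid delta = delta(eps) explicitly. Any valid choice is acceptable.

delta = min(2, eps/142)

Suppose eps > 0. We want delta > 0 such that 0 < |w − 2| < delta implies |(5w^3 + w^2 - 4w) − 36| < eps.
(5w^3 + w^2 - 4w) − 36 = 5w^3 + w^2 - 4w - 36 = (w − 2)(5w^2 + 11w + 18).
So |(5w^3 + w^2 - 4w) − 36| = |w − 2|·|5w^2 + 11w + 18|.
Require delta ≤ 2. Then |w − 2| < 2 gives |w| < 4, and by the triangle inequality |5w^2 + 11w + 18| ≤ 5·4^2 + 11·4 + 18 = 142.
Hence |(5w^3 + w^2 - 4w) − 36| ≤ 142|w − 2| < eps provided |w − 2| < eps/142.
Take delta = min(2, eps/142). Then 0 < |w − 2| < delta gives both |w − 2| < 2 and |w − 2| < eps/142, so |(5w^3 + w^2 - 4w) − 36| < eps.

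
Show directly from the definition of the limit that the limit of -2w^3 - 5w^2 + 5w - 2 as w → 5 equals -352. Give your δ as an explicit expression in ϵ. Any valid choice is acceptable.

Let ϵ > 0. We want δ > 0 such that 0 < |w − 5| < δ implies |(-2w^3 - 5w^2 + 5w - 2) + 352| < ϵ.
(-2w^3 - 5w^2 + 5w - 2) + 352 = -2w^3 - 5w^2 + 5w + 350 = (w − 5)(-2w^2 - 15w - 70).
So |(-2w^3 - 5w^2 + 5w - 2) + 352| = |w − 5|·|-2w^2 - 15w - 70|.
Require δ ≤ 1. Then |w − 5| < 1 gives |w| < 6, and by the triangle inequality |-2w^2 - 15w - 70| ≤ 2·6^2 + 15·6 + 70 = 232.
Hence |(-2w^3 - 5w^2 + 5w - 2) + 352| ≤ 232|w − 5| < ϵ provided |w − 5| < ϵ/232.
Choosing δ = min(1, ϵ/232) ensures both conditions, hence |(-2w^3 - 5w^2 + 5w - 2) + 352| < ϵ.

δ = min(1, ϵ/232)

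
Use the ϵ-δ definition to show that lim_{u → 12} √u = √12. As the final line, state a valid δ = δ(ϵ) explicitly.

Suppose ϵ > 0. We want δ > 0 such that 0 < |u − 12| < δ implies |√u − √12| < ϵ.
Multiplying by the conjugate, |√u − √12| = |u − 12|/(√u + √12).
Restrict δ ≤ 12 so that |u − 12| < 12 forces u > 0, and then √u + √12 > √12.
Hence |√u − √12| < |u − 12|/√12, which is < ϵ once |u − 12| < √12·ϵ.
Take δ = min(12, √12·ϵ). If 0 < |u − 12| < δ then u > 0 and |√u − √12| < |u − 12|/√12 < ϵ.

δ = min(12, √12·ϵ)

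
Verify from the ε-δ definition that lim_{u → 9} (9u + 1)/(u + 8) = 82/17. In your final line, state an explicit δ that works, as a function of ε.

δ = min(17/2, (289/142)ε)

Fix ε > 0. We want δ > 0 with 0 < |u − 9| < δ ⇒ |(9u + 1)/(u + 8) − (82/17)| < ε.
Combining over a common denominator, (9u + 1)/(u + 8) − (82/17) = [(9u + 1)·17 − 82·(u + 8)] / [17·(u + 8)] = 71(u − 9) / (17(u + 8)).
So |(9u + 1)/(u + 8) − (82/17)| = 71|u − 9| / (17·|u + 8|).
Require δ ≤ 17/2, so |u + 8| ≥ |17| − |u − 9| > 17 − 17/2 = 17/2.
Hence |(9u + 1)/(u + 8) − (82/17)| < 71|u − 9|/(17·(17/2)) = (142/289)|u − 9|, which is < ε once |u − 9| < (289/142)ε.
Take δ = min(17/2, (289/142)ε). Then 0 < |u − 9| < δ forces both bounds, so |(9u + 1)/(u + 8) − (82/17)| < ε.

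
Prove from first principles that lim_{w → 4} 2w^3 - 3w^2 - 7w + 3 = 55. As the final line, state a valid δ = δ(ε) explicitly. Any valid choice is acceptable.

δ = min(1, ε/88)

Suppose ε > 0. We want δ > 0 such that 0 < |w − 4| < δ implies |(2w^3 - 3w^2 - 7w + 3) − 55| < ε.
(2w^3 - 3w^2 - 7w + 3) − 55 = 2w^3 - 3w^2 - 7w - 52 = (w − 4)(2w^2 + 5w + 13).
So |(2w^3 - 3w^2 - 7w + 3) − 55| = |w − 4|·|2w^2 + 5w + 13|.
Assume first that |w − 4| < 1, so |w| < 5. Then |2w^2 + 5w + 13| ≤ 2·5^2 + 5·5 + 13 = 88.
Hence |(2w^3 - 3w^2 - 7w + 3) − 55| ≤ 88|w − 4| < ε provided |w − 4| < ε/88.
Choosing δ = min(1, ε/88) ensures both conditions, hence |(2w^3 - 3w^2 - 7w + 3) − 55| < ε.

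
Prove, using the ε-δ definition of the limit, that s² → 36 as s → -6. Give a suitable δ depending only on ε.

Fix ε > 0. We seek δ > 0 with 0 < |s + 6| < δ ⇒ |s² − 36| < ε.
Factor: s² − 36 = (s + 6)(s - 6), so |s² − 36| = |s + 6|·|s - 6|.
Restrict δ ≤ 1. Then |s + 6| < 1 gives |s| < 7, so by the triangle inequality |s - 6| ≤ 7 + 6 = 13.
Hence |s² − 36| ≤ 13|s + 6|, which is < ε once |s + 6| < ε/13.
Take δ = min(1, ε/13). If 0 < |s + 6| < δ then both bounds hold and |s² − 36| ≤ 13|s + 6| < 13·(ε/13) = ε.

δ = min(1, ε/13)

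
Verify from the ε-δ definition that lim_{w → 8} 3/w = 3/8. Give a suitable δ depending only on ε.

Let ε > 0 be given. We seek δ > 0 such that 0 < |w − 8| < δ implies |3/w − (3/8)| < ε.
|3/w − (3/8)| = 3·|8 − w|/(8·|w|) = 3|w − 8|/(8|w|).
Require δ ≤ 4 so that |w| > 8 − 4 = 4, hence 8|w| > 32.
Then |3/w − (3/8)| < 3|w − 8|/32, which is < ε when |w − 8| < (32/3)ε.
Take δ = min(4, (32/3)ε). Then 0 < |w − 8| < δ gives both |w − 8| < 4 and |w − 8| < (32/3)ε, so |3/w − (3/8)| < ε.

δ = min(4, (32/3)ε)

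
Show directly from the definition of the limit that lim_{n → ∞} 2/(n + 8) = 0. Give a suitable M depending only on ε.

M = 2/ε

Suppose ε > 0. For n ≥ 1, |2/(n + 8) − 0| = 2/(n + 8) ≤ 2/n.
We need 2/n < ε, i.e. n > 2/ε.
Take M = 2/ε. If n > M then |2/(n + 8)| ≤ 2/n < ε.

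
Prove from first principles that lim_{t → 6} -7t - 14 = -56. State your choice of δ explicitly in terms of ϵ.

δ = ϵ/7

Let ϵ > 0 be given. We need δ > 0 so that 0 < |t − 6| < δ implies |(-7t - 14) + 56| < ϵ.
|(-7t - 14) + 56| = |-7t + 42| = 7|t − 6|.
So 7|t − 6| < ϵ exactly when |t − 6| < ϵ/7.
Take δ = ϵ/7. If 0 < |t − 6| < δ then |(-7t - 14) + 56| = 7|t − 6| < 7·(ϵ/7) = ϵ.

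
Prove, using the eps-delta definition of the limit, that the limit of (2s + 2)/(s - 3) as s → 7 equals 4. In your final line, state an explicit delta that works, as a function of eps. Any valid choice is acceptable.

Suppose eps > 0. We want delta > 0 with 0 < |s − 7| < delta ⇒ |(2s + 2)/(s - 3) − 4| < eps.
Combining over a common denominator, (2s + 2)/(s - 3) − 4 = [(2s + 2)·4 − 16·(s - 3)] / [4·(s - 3)] = -8(s − 7) / (4(s - 3)).
So |(2s + 2)/(s - 3) − 4| = 8|s − 7| / (4·|s − 3|).
Restrict delta ≤ 2. Then |s − 7| < 2 gives |s − 3| = |(s − 7) + 4| ≥ 4 − 2 = 2.
Hence |(2s + 2)/(s - 3) − 4| < 8|s − 7|/(4·2) = |s − 7|, which is < eps once |s − 7| < eps.
Take delta = min(2, eps). Then 0 < |s − 7| < delta forces both bounds, so |(2s + 2)/(s - 3) − 4| < eps.

delta = min(2, eps)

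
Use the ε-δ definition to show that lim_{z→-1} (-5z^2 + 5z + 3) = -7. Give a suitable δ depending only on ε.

Suppose ε > 0. We want δ > 0 such that 0 < |z + 1| < δ implies |(-5z^2 + 5z + 3) + 7| < ε.
(-5z^2 + 5z + 3) + 7 = -5z^2 + 5z + 10 = (z + 1)(-5z + 10).
So |(-5z^2 + 5z + 3) + 7| = |z + 1|·|-5z + 10|.
Require δ ≤ 2. Then |z + 1| < 2 gives |z| < 3, and by the triangle inequality |-5z + 10| ≤ 5·3 + 10 = 25.
Hence |(-5z^2 + 5z + 3) + 7| ≤ 25|z + 1| < ε provided |z + 1| < ε/25.
Choosing δ = min(2, ε/25) ensures both conditions, hence |(-5z^2 + 5z + 3) + 7| < ε.

δ = min(2, ε/25)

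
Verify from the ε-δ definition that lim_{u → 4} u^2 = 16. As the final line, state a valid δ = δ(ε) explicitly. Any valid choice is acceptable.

Let ε > 0. We seek δ > 0 with 0 < |u − 4| < δ ⇒ |u^2 − 16| < ε.
Factor: u^2 − 16 = (u − 4)(u + 4), so |u^2 − 16| = |u − 4|·|u + 4|.
Impose δ ≤ 1 so that |u| < 5; then |u + 4| ≤ 9.
Hence |u^2 − 16| ≤ 9|u − 4|, which is < ε once |u − 4| < ε/9.
Take δ = min(1, ε/9). If 0 < |u − 4| < δ then both bounds hold and |u^2 − 16| ≤ 9|u − 4| < 9·(ε/9) = ε.

δ = min(1, ε/9)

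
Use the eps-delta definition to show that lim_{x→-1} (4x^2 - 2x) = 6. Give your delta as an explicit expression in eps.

delta = min(1, eps/14)

Let eps > 0. We want delta > 0 such that 0 < |x + 1| < delta implies |(4x^2 - 2x) − 6| < eps.
(4x^2 - 2x) − 6 = 4x^2 - 2x - 6 = (x + 1)(4x - 6).
So |(4x^2 - 2x) − 6| = |x + 1|·|4x - 6|.
Require delta ≤ 1. Then |x + 1| < 1 gives |x| < 2, and by the triangle inequality |4x - 6| ≤ 4·2 + 6 = 14.
Hence |(4x^2 - 2x) − 6| ≤ 14|x + 1| < eps provided |x + 1| < eps/14.
Choosing delta = min(1, eps/14) ensures both conditions, hence |(4x^2 - 2x) − 6| < eps.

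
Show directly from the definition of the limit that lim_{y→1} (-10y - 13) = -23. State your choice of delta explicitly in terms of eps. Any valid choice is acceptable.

Let eps > 0. We need delta > 0 so that 0 < |y − 1| < delta implies |(-10y - 13) + 23| < eps.
Since (-10y - 13) + 23 = -10(y − 1), we have |(-10y - 13) + 23| = 10|y − 1|.
Thus it suffices that |y − 1| < eps/10.
Choosing delta = eps/10 gives |(-10y - 13) + 23| = 10|y − 1| < eps whenever |y − 1| < delta.

delta = eps/10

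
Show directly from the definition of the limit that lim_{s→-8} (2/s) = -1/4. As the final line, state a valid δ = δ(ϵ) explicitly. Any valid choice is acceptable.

δ = min(4, 16ϵ)

Fix ϵ > 0. We seek δ > 0 such that 0 < |s + 8| < δ implies |2/s + 1/4| < ϵ.
|2/s + 1/4| = 2·|-8 − s|/(8·|s|) = 2|s + 8|/(8|s|).
Require δ ≤ 4 so that |s| > 8 − 4 = 4, hence 8|s| > 32.
Then |2/s + 1/4| < 2|s + 8|/32, which is < ϵ when |s + 8| < 16ϵ.
Take δ = min(4, 16ϵ). Then 0 < |s + 8| < δ gives both |s + 8| < 4 and |s + 8| < 16ϵ, so |2/s + 1/4| < ϵ.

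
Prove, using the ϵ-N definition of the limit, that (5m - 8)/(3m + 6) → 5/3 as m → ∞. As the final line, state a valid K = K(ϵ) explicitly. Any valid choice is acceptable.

K = 6/ϵ

Let ϵ > 0. For m ≥ 1, |(5m - 8)/(3m + 6) − (5/3)| = |-54|/(3(3m + 6)) = 54/(3(3m + 6)).
Since 3m + 6 ≥ 3m for m ≥ 1, this is ≤ 54/(3·3m) = 6/m.
So |(5m - 8)/(3m + 6) − (5/3)| < ϵ whenever m > 6/ϵ.
Take K = 6/ϵ. If m > K then |(5m - 8)/(3m + 6) − (5/3)| ≤ 6/m < ϵ.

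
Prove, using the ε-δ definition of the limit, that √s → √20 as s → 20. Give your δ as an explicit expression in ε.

Let ε > 0. We want δ > 0 such that 0 < |s − 20| < δ implies |√s − √20| < ε.
Multiplying by the conjugate, |√s − √20| = |s − 20|/(√s + √20).
Restrict δ ≤ 20 so that |s − 20| < 20 forces s > 0, and then √s + √20 > √20.
Hence |√s − √20| < |s − 20|/√20, which is < ε once |s − 20| < √20·ε.
Take δ = min(20, √20·ε). If 0 < |s − 20| < δ then s > 0 and |√s − √20| < |s − 20|/√20 < ε.

δ = min(20, √20·ε)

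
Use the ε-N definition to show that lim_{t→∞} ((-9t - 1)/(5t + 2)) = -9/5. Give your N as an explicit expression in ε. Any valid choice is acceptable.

N = (13/25)/ε

Let ε > 0. We seek N > 0 such that t > N implies |(-9t - 1)/(5t + 2) + 9/5| < ε.
(-9t - 1)/(5t + 2) + 9/5 = (5(-9t - 1) − (-9)(5t + 2)) / (5(5t + 2)) = 13/(5(5t + 2)).
For t > 0 we have 5t + 2 > 5t, so |(-9t - 1)/(5t + 2) + 9/5| = 13/(5(5t + 2)) < 13/(5·5t) = (13/25)/t.
Thus |(-9t - 1)/(5t + 2) + 9/5| < ε whenever t > (13/25)/ε.
Take N = (13/25)/ε. If t > N then |(-9t - 1)/(5t + 2) + 9/5| < (13/25)/t < ε.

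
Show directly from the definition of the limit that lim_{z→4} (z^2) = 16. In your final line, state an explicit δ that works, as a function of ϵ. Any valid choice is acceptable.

Let ϵ > 0 be given. We seek δ > 0 with 0 < |z − 4| < δ ⇒ |z^2 − 16| < ϵ.
Factor: z^2 − 16 = (z − 4)(z + 4), so |z^2 − 16| = |z − 4|·|z + 4|.
Impose δ ≤ 2 so that |z| < 6; then |z + 4| ≤ 10.
Hence |z^2 − 16| ≤ 10|z − 4|, which is < ϵ once |z − 4| < ϵ/10.
Take δ = min(2, ϵ/10). If 0 < |z − 4| < δ then both bounds hold and |z^2 − 16| ≤ 10|z − 4| < 10·(ϵ/10) = ϵ.

δ = min(2, ϵ/10)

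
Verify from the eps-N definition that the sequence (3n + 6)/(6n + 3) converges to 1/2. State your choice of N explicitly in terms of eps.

N = (3/4)/eps

Fix eps > 0. For n ≥ 1, |(3n + 6)/(6n + 3) − (1/2)| = |27|/(6(6n + 3)) = 27/(6(6n + 3)).
Since 6n + 3 ≥ 6n for n ≥ 1, this is ≤ 27/(6·6n) = (3/4)/n.
So |(3n + 6)/(6n + 3) − (1/2)| < eps whenever n > (3/4)/eps.
Take N = (3/4)/eps. If n > N then |(3n + 6)/(6n + 3) − (1/2)| ≤ (3/4)/n < eps.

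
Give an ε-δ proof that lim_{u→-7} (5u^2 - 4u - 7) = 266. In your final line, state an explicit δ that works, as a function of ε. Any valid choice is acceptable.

δ = min(2, ε/84)

Fix ε > 0. We want δ > 0 such that 0 < |u + 7| < δ implies |(5u^2 - 4u - 7) − 266| < ε.
(5u^2 - 4u - 7) − 266 = 5u^2 - 4u - 273 = (u + 7)(5u - 39).
So |(5u^2 - 4u - 7) − 266| = |u + 7|·|5u - 39|.
Assume first that |u + 7| < 2, so |u| < 9. Then |5u - 39| ≤ 5·9 + 39 = 84.
Hence |(5u^2 - 4u - 7) − 266| ≤ 84|u + 7| < ε provided |u + 7| < ε/84.
Take δ = min(2, ε/84). Then 0 < |u + 7| < δ gives both |u + 7| < 2 and |u + 7| < ε/84, so |(5u^2 - 4u - 7) − 266| < ε.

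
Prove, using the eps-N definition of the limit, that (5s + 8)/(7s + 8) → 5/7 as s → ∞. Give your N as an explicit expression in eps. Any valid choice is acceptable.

N = (16/49)/eps

Let eps > 0 be given. We seek N > 0 such that s > N implies |(5s + 8)/(7s + 8) − (5/7)| < eps.
(5s + 8)/(7s + 8) − (5/7) = (7(5s + 8) − 5(7s + 8)) / (7(7s + 8)) = 16/(7(7s + 8)).
For s > 0 we have 7s + 8 > 7s, so |(5s + 8)/(7s + 8) − (5/7)| = 16/(7(7s + 8)) < 16/(7·7s) = (16/49)/s.
Thus |(5s + 8)/(7s + 8) − (5/7)| < eps whenever s > (16/49)/eps.
Take N = (16/49)/eps. If s > N then |(5s + 8)/(7s + 8) − (5/7)| < (16/49)/s < eps.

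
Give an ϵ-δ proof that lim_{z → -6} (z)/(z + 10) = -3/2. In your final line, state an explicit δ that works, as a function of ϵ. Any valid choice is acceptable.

Let ϵ > 0 be given. We want δ > 0 with 0 < |z + 6| < δ ⇒ |(z)/(z + 10) + 3/2| < ϵ.
Combining over a common denominator, (z)/(z + 10) + 3/2 = [(z)·4 − (-6)·(z + 10)] / [4·(z + 10)] = 10(z + 6) / (4(z + 10)).
So |(z)/(z + 10) + 3/2| = 10|z + 6| / (4·|z + 10|).
Require δ ≤ 2, so |z + 10| ≥ |4| − |z + 6| > 4 − 2 = 2.
Hence |(z)/(z + 10) + 3/2| < 10|z + 6|/(4·2) = (5/4)|z + 6|, which is < ϵ once |z + 6| < (4/5)ϵ.
Take δ = min(2, (4/5)ϵ). Then 0 < |z + 6| < δ forces both bounds, so |(z)/(z + 10) + 3/2| < ϵ.

δ = min(2, (4/5)ϵ)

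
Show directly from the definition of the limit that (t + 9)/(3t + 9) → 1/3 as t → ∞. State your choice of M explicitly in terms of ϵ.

Let ϵ > 0. We seek M > 0 such that t > M implies |(t + 9)/(3t + 9) − (1/3)| < ϵ.
(t + 9)/(3t + 9) − (1/3) = (3(t + 9) − (3t + 9)) / (3(3t + 9)) = 18/(3(3t + 9)).
For t > 0 we have 3t + 9 > 3t, so |(t + 9)/(3t + 9) − (1/3)| = 18/(3(3t + 9)) < 18/(3·3t) = 2/t.
Thus |(t + 9)/(3t + 9) − (1/3)| < ϵ whenever t > 2/ϵ.
Take M = 2/ϵ. If t > M then |(t + 9)/(3t + 9) − (1/3)| < 2/t < ϵ.

M = 2/ϵ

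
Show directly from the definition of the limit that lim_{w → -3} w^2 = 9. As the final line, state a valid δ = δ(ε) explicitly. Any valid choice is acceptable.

δ = min(1, ε/7)

Suppose ε > 0. We seek δ > 0 with 0 < |w + 3| < δ ⇒ |w^2 − 9| < ε.
Factor: w^2 − 9 = (w + 3)(w - 3), so |w^2 − 9| = |w + 3|·|w - 3|.
Restrict δ ≤ 1. Then |w + 3| < 1 gives |w| < 4, so by the triangle inequality |w - 3| ≤ 4 + 3 = 7.
Hence |w^2 − 9| ≤ 7|w + 3|, which is < ε once |w + 3| < ε/7.
Take δ = min(1, ε/7). If 0 < |w + 3| < δ then both bounds hold and |w^2 − 9| ≤ 7|w + 3| < 7·(ε/7) = ε.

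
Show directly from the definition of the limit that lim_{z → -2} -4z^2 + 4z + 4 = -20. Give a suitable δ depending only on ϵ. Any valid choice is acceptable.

δ = min(1, ϵ/24)

Let ϵ > 0. We want δ > 0 such that 0 < |z + 2| < δ implies |(-4z^2 + 4z + 4) + 20| < ϵ.
(-4z^2 + 4z + 4) + 20 = -4z^2 + 4z + 24 = (z + 2)(-4z + 12).
So |(-4z^2 + 4z + 4) + 20| = |z + 2|·|-4z + 12|.
Assume first that |z + 2| < 1, so |z| < 3. Then |-4z + 12| ≤ 4·3 + 12 = 24.
Hence |(-4z^2 + 4z + 4) + 20| ≤ 24|z + 2| < ϵ provided |z + 2| < ϵ/24.
Take δ = min(1, ϵ/24). Then 0 < |z + 2| < δ gives both |z + 2| < 1 and |z + 2| < ϵ/24, so |(-4z^2 + 4z + 4) + 20| < ϵ.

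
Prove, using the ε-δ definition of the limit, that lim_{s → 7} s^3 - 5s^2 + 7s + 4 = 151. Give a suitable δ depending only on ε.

δ = min(2, ε/120)

Suppose ε > 0. We want δ > 0 such that 0 < |s − 7| < δ implies |(s^3 - 5s^2 + 7s + 4) − 151| < ε.
(s^3 - 5s^2 + 7s + 4) − 151 = s^3 - 5s^2 + 7s - 147 = (s − 7)(s^2 + 2s + 21).
So |(s^3 - 5s^2 + 7s + 4) − 151| = |s − 7|·|s^2 + 2s + 21|.
Assume first that |s − 7| < 2, so |s| < 9. Then |s^2 + 2s + 21| ≤ 9^2 + 2·9 + 21 = 120.
Hence |(s^3 - 5s^2 + 7s + 4) − 151| ≤ 120|s − 7| < ε provided |s − 7| < ε/120.
Choosing δ = min(2, ε/120) ensures both conditions, hence |(s^3 - 5s^2 + 7s + 4) − 151| < ε.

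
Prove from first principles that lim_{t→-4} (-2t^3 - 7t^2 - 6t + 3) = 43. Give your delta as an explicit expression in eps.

Fix eps > 0. We want delta > 0 such that 0 < |t + 4| < delta implies |(-2t^3 - 7t^2 - 6t + 3) − 43| < eps.
(-2t^3 - 7t^2 - 6t + 3) − 43 = -2t^3 - 7t^2 - 6t - 40 = (t + 4)(-2t^2 + t - 10).
So |(-2t^3 - 7t^2 - 6t + 3) − 43| = |t + 4|·|-2t^2 + t - 10|.
Assume first that |t + 4| < 2, so |t| < 6. Then |-2t^2 + t - 10| ≤ 2·6^2 + 6 + 10 = 88.
Hence |(-2t^3 - 7t^2 - 6t + 3) − 43| ≤ 88|t + 4| < eps provided |t + 4| < eps/88.
Choosing delta = min(2, eps/88) ensures both conditions, hence |(-2t^3 - 7t^2 - 6t + 3) − 43| < eps.

delta = min(2, eps/88)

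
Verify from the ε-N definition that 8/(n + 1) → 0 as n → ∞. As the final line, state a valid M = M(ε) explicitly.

Fix ε > 0. For n ≥ 1, |8/(n + 1) − 0| = 8/(n + 1) ≤ 8/n.
We need 8/n < ε, i.e. n > 8/ε.
Take M = 8/ε. If n > M then |8/(n + 1)| ≤ 8/n < ε.

M = 8/ε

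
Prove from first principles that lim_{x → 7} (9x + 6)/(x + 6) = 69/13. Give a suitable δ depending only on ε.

Suppose ε > 0. We want δ > 0 with 0 < |x − 7| < δ ⇒ |(9x + 6)/(x + 6) − (69/13)| < ε.
Combining over a common denominator, (9x + 6)/(x + 6) − (69/13) = [(9x + 6)·13 − 69·(x + 6)] / [13·(x + 6)] = 48(x − 7) / (13(x + 6)).
So |(9x + 6)/(x + 6) − (69/13)| = 48|x − 7| / (13·|x + 6|).
Require δ ≤ 13/2, so |x + 6| ≥ |13| − |x − 7| > 13 − 13/2 = 13/2.
Hence |(9x + 6)/(x + 6) − (69/13)| < 48|x − 7|/(13·(13/2)) = (96/169)|x − 7|, which is < ε once |x − 7| < (169/96)ε.
Take δ = min(13/2, (169/96)ε). Then 0 < |x − 7| < δ forces both bounds, so |(9x + 6)/(x + 6) − (69/13)| < ε.

δ = min(13/2, (169/96)ε)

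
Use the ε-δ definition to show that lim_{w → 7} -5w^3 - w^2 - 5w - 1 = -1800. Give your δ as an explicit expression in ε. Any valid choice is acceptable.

Let ε > 0. We want δ > 0 such that 0 < |w − 7| < δ implies |(-5w^3 - w^2 - 5w - 1) + 1800| < ε.
(-5w^3 - w^2 - 5w - 1) + 1800 = -5w^3 - w^2 - 5w + 1799 = (w − 7)(-5w^2 - 36w - 257).
So |(-5w^3 - w^2 - 5w - 1) + 1800| = |w − 7|·|-5w^2 - 36w - 257|.
Assume first that |w − 7| < 2, so |w| < 9. Then |-5w^2 - 36w - 257| ≤ 5·9^2 + 36·9 + 257 = 986.
Hence |(-5w^3 - w^2 - 5w - 1) + 1800| ≤ 986|w − 7| < ε provided |w − 7| < ε/986.
Choosing δ = min(2, ε/986) ensures both conditions, hence |(-5w^3 - w^2 - 5w - 1) + 1800| < ε.

δ = min(2, ε/986)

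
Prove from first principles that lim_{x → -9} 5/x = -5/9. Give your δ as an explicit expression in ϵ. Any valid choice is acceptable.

Fix ϵ > 0. We seek δ > 0 such that 0 < |x + 9| < δ implies |5/x + 5/9| < ϵ.
|5/x + 5/9| = 5·|-9 − x|/(9·|x|) = 5|x + 9|/(9|x|).
Require δ ≤ 9/2 so that |x| > 9 − 9/2 = 9/2, hence 9|x| > 81/2.
Then |5/x + 5/9| < 5|x + 9|/(81/2), which is < ϵ when |x + 9| < (81/10)ϵ.
Take δ = min(9/2, (81/10)ϵ). Then 0 < |x + 9| < δ gives both |x + 9| < 9/2 and |x + 9| < (81/10)ϵ, so |5/x + 5/9| < ϵ.

δ = min(9/2, (81/10)ϵ)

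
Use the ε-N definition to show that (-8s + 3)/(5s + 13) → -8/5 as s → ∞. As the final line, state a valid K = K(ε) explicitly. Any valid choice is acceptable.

K = (119/25)/ε

Let ε > 0. We seek K > 0 such that s > K implies |(-8s + 3)/(5s + 13) + 8/5| < ε.
(-8s + 3)/(5s + 13) + 8/5 = (5(-8s + 3) − (-8)(5s + 13)) / (5(5s + 13)) = 119/(5(5s + 13)).
For s > 0 we have 5s + 13 > 5s, so |(-8s + 3)/(5s + 13) + 8/5| = 119/(5(5s + 13)) < 119/(5·5s) = (119/25)/s.
Thus |(-8s + 3)/(5s + 13) + 8/5| < ε whenever s > (119/25)/ε.
Take K = (119/25)/ε. If s > K then |(-8s + 3)/(5s + 13) + 8/5| < (119/25)/s < ε.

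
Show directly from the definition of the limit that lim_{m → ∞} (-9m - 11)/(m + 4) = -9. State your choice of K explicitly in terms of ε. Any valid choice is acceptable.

K = 25/ε

Let ε > 0 be given. For m ≥ 1, |(-9m - 11)/(m + 4) + 9| = |25|/((m + 4)) = 25/((m + 4)).
Since m + 4 ≥ m for m ≥ 1, this is ≤ 25/(m) = 25/m.
So |(-9m - 11)/(m + 4) + 9| < ε whenever m > 25/ε.
Take K = 25/ε. If m > K then |(-9m - 11)/(m + 4) + 9| ≤ 25/m < ε.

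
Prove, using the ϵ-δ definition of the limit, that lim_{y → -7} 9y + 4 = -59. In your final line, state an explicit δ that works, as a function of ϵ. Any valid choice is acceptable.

Let ϵ > 0. We need δ > 0 so that 0 < |y + 7| < δ implies |(9y + 4) + 59| < ϵ.
|(9y + 4) + 59| = |9y + 63| = 9|y + 7|.
So 9|y + 7| < ϵ exactly when |y + 7| < ϵ/9.
Choosing δ = ϵ/9 gives |(9y + 4) + 59| = 9|y + 7| < ϵ whenever |y + 7| < δ.

δ = ϵ/9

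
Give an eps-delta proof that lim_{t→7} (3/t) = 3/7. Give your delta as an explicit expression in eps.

delta = min(7/2, (49/6)eps)

Suppose eps > 0. We seek delta > 0 such that 0 < |t − 7| < delta implies |3/t − (3/7)| < eps.
|3/t − (3/7)| = 3·|7 − t|/(7·|t|) = 3|t − 7|/(7|t|).
Require delta ≤ 7/2 so that |t| > 7 − 7/2 = 7/2, hence 7|t| > 49/2.
Then |3/t − (3/7)| < 3|t − 7|/(49/2), which is < eps when |t − 7| < (49/6)eps.
Take delta = min(7/2, (49/6)eps). Then 0 < |t − 7| < delta gives both |t − 7| < 7/2 and |t − 7| < (49/6)eps, so |3/t − (3/7)| < eps.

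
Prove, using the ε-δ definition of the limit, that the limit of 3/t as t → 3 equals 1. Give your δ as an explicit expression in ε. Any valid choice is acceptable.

Suppose ε > 0. We seek δ > 0 such that 0 < |t − 3| < δ implies |3/t − 1| < ε.
|3/t − 1| = 3·|3 − t|/(3·|t|) = 3|t − 3|/(3|t|).
Restrict δ ≤ 3/2. Then |t − 3| < 3/2 gives |t| > 3/2, so 3|t| > 9/2.
Then |3/t − 1| < 3|t − 3|/(9/2), which is < ε when |t − 3| < (3/2)ε.
Take δ = min(3/2, (3/2)ε). Then 0 < |t − 3| < δ gives both |t − 3| < 3/2 and |t − 3| < (3/2)ε, so |3/t − 1| < ε.

δ = min(3/2, (3/2)ε)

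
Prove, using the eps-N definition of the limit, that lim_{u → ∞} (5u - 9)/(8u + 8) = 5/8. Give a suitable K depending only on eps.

K = (7/4)/eps

Let eps > 0 be given. We seek K > 0 such that u > K implies |(5u - 9)/(8u + 8) − (5/8)| < eps.
(5u - 9)/(8u + 8) − (5/8) = (8(5u - 9) − 5(8u + 8)) / (8(8u + 8)) = -112/(8(8u + 8)).
For u > 0 we have 8u + 8 > 8u, so |(5u - 9)/(8u + 8) − (5/8)| = 112/(8(8u + 8)) < 112/(8·8u) = (7/4)/u.
Thus |(5u - 9)/(8u + 8) − (5/8)| < eps whenever u > (7/4)/eps.
Take K = (7/4)/eps. If u > K then |(5u - 9)/(8u + 8) − (5/8)| < (7/4)/u < eps.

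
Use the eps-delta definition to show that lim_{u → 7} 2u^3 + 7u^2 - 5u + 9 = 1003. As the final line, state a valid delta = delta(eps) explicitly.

Fix eps > 0. We want delta > 0 such that 0 < |u − 7| < delta implies |(2u^3 + 7u^2 - 5u + 9) − 1003| < eps.
(2u^3 + 7u^2 - 5u + 9) − 1003 = 2u^3 + 7u^2 - 5u - 994 = (u − 7)(2u^2 + 21u + 142).
So |(2u^3 + 7u^2 - 5u + 9) − 1003| = |u − 7|·|2u^2 + 21u + 142|.
Assume first that |u − 7| < 1, so |u| < 8. Then |2u^2 + 21u + 142| ≤ 2·8^2 + 21·8 + 142 = 438.
Hence |(2u^3 + 7u^2 - 5u + 9) − 1003| ≤ 438|u − 7| < eps provided |u − 7| < eps/438.
Choosing delta = min(1, eps/438) ensures both conditions, hence |(2u^3 + 7u^2 - 5u + 9) − 1003| < eps.

delta = min(1, eps/438)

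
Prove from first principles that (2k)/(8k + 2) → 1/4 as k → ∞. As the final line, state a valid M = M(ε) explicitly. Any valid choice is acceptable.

M = (1/16)/ε

Let ε > 0 be given. For k ≥ 1, |(2k)/(8k + 2) − (1/4)| = |-4|/(8(8k + 2)) = 4/(8(8k + 2)).
Since 8k + 2 ≥ 8k for k ≥ 1, this is ≤ 4/(8·8k) = (1/16)/k.
So |(2k)/(8k + 2) − (1/4)| < ε whenever k > (1/16)/ε.
Take M = (1/16)/ε. If k > M then |(2k)/(8k + 2) − (1/4)| ≤ (1/16)/k < ε.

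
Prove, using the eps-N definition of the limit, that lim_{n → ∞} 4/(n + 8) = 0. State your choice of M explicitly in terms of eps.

M = 4/eps

Let eps > 0. For n ≥ 1, |4/(n + 8) − 0| = 4/(n + 8) ≤ 4/n.
We need 4/n < eps, i.e. n > 4/eps.
Take M = 4/eps. If n > M then |4/(n + 8)| ≤ 4/n < eps.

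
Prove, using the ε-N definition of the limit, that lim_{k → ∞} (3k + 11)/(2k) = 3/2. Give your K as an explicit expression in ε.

Let ε > 0. For k ≥ 1, |(3k + 11)/(2k) − (3/2)| = |22|/(2(2k)) = 22/(2(2k)).
Since 2k ≥ 2k for k ≥ 1, this is ≤ 22/(2·2k) = (11/2)/k.
So |(3k + 11)/(2k) − (3/2)| < ε whenever k > (11/2)/ε.
Take K = (11/2)/ε. If k > K then |(3k + 11)/(2k) − (3/2)| ≤ (11/2)/k < ε.

K = (11/2)/ε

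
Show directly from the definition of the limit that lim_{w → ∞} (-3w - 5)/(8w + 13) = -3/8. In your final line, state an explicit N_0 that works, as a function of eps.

N_0 = (1/64)/eps

Let eps > 0. We seek N_0 > 0 such that w > N_0 implies |(-3w - 5)/(8w + 13) + 3/8| < eps.
(-3w - 5)/(8w + 13) + 3/8 = (8(-3w - 5) − (-3)(8w + 13)) / (8(8w + 13)) = -1/(8(8w + 13)).
For w > 0 we have 8w + 13 > 8w, so |(-3w - 5)/(8w + 13) + 3/8| = 1/(8(8w + 13)) < 1/(8·8w) = (1/64)/w.
Thus |(-3w - 5)/(8w + 13) + 3/8| < eps whenever w > (1/64)/eps.
Take N_0 = (1/64)/eps. If w > N_0 then |(-3w - 5)/(8w + 13) + 3/8| < (1/64)/w < eps.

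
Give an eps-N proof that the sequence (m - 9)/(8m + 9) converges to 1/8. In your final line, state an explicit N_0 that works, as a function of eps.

N_0 = (81/64)/eps

Let eps > 0 be given. For m ≥ 1, |(m - 9)/(8m + 9) − (1/8)| = |-81|/(8(8m + 9)) = 81/(8(8m + 9)).
Since 8m + 9 ≥ 8m for m ≥ 1, this is ≤ 81/(8·8m) = (81/64)/m.
So |(m - 9)/(8m + 9) − (1/8)| < eps whenever m > (81/64)/eps.
Take N_0 = (81/64)/eps. If m > N_0 then |(m - 9)/(8m + 9) − (1/8)| ≤ (81/64)/m < eps.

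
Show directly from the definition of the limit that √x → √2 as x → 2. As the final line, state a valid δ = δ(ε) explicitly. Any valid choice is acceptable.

δ = min(2, √2·ε)

Let ε > 0 be given. We want δ > 0 such that 0 < |x − 2| < δ implies |√x − √2| < ε.
Multiplying by the conjugate, |√x − √2| = |x − 2|/(√x + √2).
Restrict δ ≤ 2 so that |x − 2| < 2 forces x > 0, and then √x + √2 > √2.
Hence |√x − √2| < |x − 2|/√2, which is < ε once |x − 2| < √2·ε.
Take δ = min(2, √2·ε). If 0 < |x − 2| < δ then x > 0 and |√x − √2| < |x − 2|/√2 < ε.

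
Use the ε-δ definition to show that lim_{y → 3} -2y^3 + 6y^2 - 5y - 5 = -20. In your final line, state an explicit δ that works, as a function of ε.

Let ε > 0. We want δ > 0 such that 0 < |y − 3| < δ implies |(-2y^3 + 6y^2 - 5y - 5) + 20| < ε.
(-2y^3 + 6y^2 - 5y - 5) + 20 = -2y^3 + 6y^2 - 5y + 15 = (y − 3)(-2y^2 - 5).
So |(-2y^3 + 6y^2 - 5y - 5) + 20| = |y − 3|·|-2y^2 - 5|.
Require δ ≤ 1. Then |y − 3| < 1 gives |y| < 4, and by the triangle inequality |-2y^2 - 5| ≤ 2·4^2 + 5 = 37.
Hence |(-2y^3 + 6y^2 - 5y - 5) + 20| ≤ 37|y − 3| < ε provided |y − 3| < ε/37.
Choosing δ = min(1, ε/37) ensures both conditions, hence |(-2y^3 + 6y^2 - 5y - 5) + 20| < ε.

δ = min(1, ε/37)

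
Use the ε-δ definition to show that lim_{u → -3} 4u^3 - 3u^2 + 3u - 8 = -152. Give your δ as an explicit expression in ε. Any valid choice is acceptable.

Let ε > 0. We want δ > 0 such that 0 < |u + 3| < δ implies |(4u^3 - 3u^2 + 3u - 8) + 152| < ε.
(4u^3 - 3u^2 + 3u - 8) + 152 = 4u^3 - 3u^2 + 3u + 144 = (u + 3)(4u^2 - 15u + 48).
So |(4u^3 - 3u^2 + 3u - 8) + 152| = |u + 3|·|4u^2 - 15u + 48|.
Require δ ≤ 2. Then |u + 3| < 2 gives |u| < 5, and by the triangle inequality |4u^2 - 15u + 48| ≤ 4·5^2 + 15·5 + 48 = 223.
Hence |(4u^3 - 3u^2 + 3u - 8) + 152| ≤ 223|u + 3| < ε provided |u + 3| < ε/223.
Take δ = min(2, ε/223). Then 0 < |u + 3| < δ gives both |u + 3| < 2 and |u + 3| < ε/223, so |(4u^3 - 3u^2 + 3u - 8) + 152| < ε.

δ = min(2, ε/223)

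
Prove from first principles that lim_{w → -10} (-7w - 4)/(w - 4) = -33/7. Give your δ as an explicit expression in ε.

δ = min(7, (49/16)ε)

Let ε > 0 be given. We want δ > 0 with 0 < |w + 10| < δ ⇒ |(-7w - 4)/(w - 4) + 33/7| < ε.
Combining over a common denominator, (-7w - 4)/(w - 4) + 33/7 = [(-7w - 4)·(-14) − 66·(w - 4)] / [(-14)·(w - 4)] = 32(w + 10) / ((-14)(w - 4)).
So |(-7w - 4)/(w - 4) + 33/7| = 32|w + 10| / (14·|w − 4|).
Restrict δ ≤ 7. Then |w + 10| < 7 gives |w − 4| = |(w + 10) + (-14)| ≥ 14 − 7 = 7.
Hence |(-7w - 4)/(w - 4) + 33/7| < 32|w + 10|/(14·7) = (16/49)|w + 10|, which is < ε once |w + 10| < (49/16)ε.
Take δ = min(7, (49/16)ε). Then 0 < |w + 10| < δ forces both bounds, so |(-7w - 4)/(w - 4) + 33/7| < ε.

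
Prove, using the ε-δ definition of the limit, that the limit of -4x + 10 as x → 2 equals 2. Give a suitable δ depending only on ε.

δ = ε/4

Let ε > 0. We need δ > 0 so that 0 < |x − 2| < δ implies |(-4x + 10) − 2| < ε.
Since (-4x + 10) − 2 = -4(x − 2), we have |(-4x + 10) − 2| = 4|x − 2|.
So 4|x − 2| < ε exactly when |x − 2| < ε/4.
Take δ = ε/4. If 0 < |x − 2| < δ then |(-4x + 10) − 2| = 4|x − 2| < 4·(ε/4) = ε.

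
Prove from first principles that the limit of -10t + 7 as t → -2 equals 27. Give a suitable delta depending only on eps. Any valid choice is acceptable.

Fix eps > 0. We need delta > 0 so that 0 < |t + 2| < delta implies |(-10t + 7) − 27| < eps.
|(-10t + 7) − 27| = |-10t - 20| = 10|t + 2|.
So 10|t + 2| < eps exactly when |t + 2| < eps/10.
Take delta = eps/10. If 0 < |t + 2| < delta then |(-10t + 7) − 27| = 10|t + 2| < 10·(eps/10) = eps.

delta = eps/10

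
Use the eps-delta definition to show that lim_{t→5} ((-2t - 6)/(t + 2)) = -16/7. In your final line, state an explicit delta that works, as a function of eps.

delta = min(7/2, (49/4)eps)

Let eps > 0. We want delta > 0 with 0 < |t − 5| < delta ⇒ |(-2t - 6)/(t + 2) + 16/7| < eps.
Combining over a common denominator, (-2t - 6)/(t + 2) + 16/7 = [(-2t - 6)·7 − (-16)·(t + 2)] / [7·(t + 2)] = 2(t − 5) / (7(t + 2)).
So |(-2t - 6)/(t + 2) + 16/7| = 2|t − 5| / (7·|t + 2|).
Restrict delta ≤ 7/2. Then |t − 5| < 7/2 gives |t + 2| = |(t − 5) + 7| ≥ 7 − 7/2 = 7/2.
Hence |(-2t - 6)/(t + 2) + 16/7| < 2|t − 5|/(7·(7/2)) = (4/49)|t − 5|, which is < eps once |t − 5| < (49/4)eps.
Take delta = min(7/2, (49/4)eps). Then 0 < |t − 5| < delta forces both bounds, so |(-2t - 6)/(t + 2) + 16/7| < eps.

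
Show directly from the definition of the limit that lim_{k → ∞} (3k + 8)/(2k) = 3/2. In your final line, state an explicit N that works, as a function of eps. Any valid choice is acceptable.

N = 4/eps

Suppose eps > 0. For k ≥ 1, |(3k + 8)/(2k) − (3/2)| = |16|/(2(2k)) = 16/(2(2k)).
Since 2k ≥ 2k for k ≥ 1, this is ≤ 16/(2·2k) = 4/k.
So |(3k + 8)/(2k) − (3/2)| < eps whenever k > 4/eps.
Take N = 4/eps. If k > N then |(3k + 8)/(2k) − (3/2)| ≤ 4/k < eps.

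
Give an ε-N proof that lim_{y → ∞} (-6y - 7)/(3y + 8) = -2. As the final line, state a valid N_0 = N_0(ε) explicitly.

N_0 = 3/ε

Fix ε > 0. We seek N_0 > 0 such that y > N_0 implies |(-6y - 7)/(3y + 8) + 2| < ε.
(-6y - 7)/(3y + 8) + 2 = (3(-6y - 7) − (-6)(3y + 8)) / (3(3y + 8)) = 27/(3(3y + 8)).
For y > 0 we have 3y + 8 > 3y, so |(-6y - 7)/(3y + 8) + 2| = 27/(3(3y + 8)) < 27/(3·3y) = 3/y.
Thus |(-6y - 7)/(3y + 8) + 2| < ε whenever y > 3/ε.
Take N_0 = 3/ε. If y > N_0 then |(-6y - 7)/(3y + 8) + 2| < 3/y < ε.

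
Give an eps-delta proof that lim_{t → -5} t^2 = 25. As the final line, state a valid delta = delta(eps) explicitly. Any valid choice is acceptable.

delta = min(2, eps/12)

Suppose eps > 0. We seek delta > 0 with 0 < |t + 5| < delta ⇒ |t^2 − 25| < eps.
Factor: t^2 − 25 = (t + 5)(t - 5), so |t^2 − 25| = |t + 5|·|t - 5|.
Impose delta ≤ 2 so that |t| < 7; then |t - 5| ≤ 12.
Hence |t^2 − 25| ≤ 12|t + 5|, which is < eps once |t + 5| < eps/12.
Take delta = min(2, eps/12). If 0 < |t + 5| < delta then both bounds hold and |t^2 − 25| ≤ 12|t + 5| < 12·(eps/12) = eps.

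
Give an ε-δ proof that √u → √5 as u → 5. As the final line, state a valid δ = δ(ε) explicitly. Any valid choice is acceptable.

δ = min(5, √5·ε)

Fix ε > 0. We want δ > 0 such that 0 < |u − 5| < δ implies |√u − √5| < ε.
Multiplying by the conjugate, |√u − √5| = |u − 5|/(√u + √5).
Restrict δ ≤ 5 so that |u − 5| < 5 forces u > 0, and then √u + √5 > √5.
Hence |√u − √5| < |u − 5|/√5, which is < ε once |u − 5| < √5·ε.
Take δ = min(5, √5·ε). If 0 < |u − 5| < δ then u > 0 and |√u − √5| < |u − 5|/√5 < ε.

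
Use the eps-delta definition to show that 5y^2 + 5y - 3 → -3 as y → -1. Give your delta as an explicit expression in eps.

Fix eps > 0. We want delta > 0 such that 0 < |y + 1| < delta implies |(5y^2 + 5y - 3) + 3| < eps.
(5y^2 + 5y - 3) + 3 = 5y^2 + 5y = (y + 1)(5y).
So |(5y^2 + 5y - 3) + 3| = |y + 1|·|5y|.
Require delta ≤ 1. Then |y + 1| < 1 gives |y| < 2, and by the triangle inequality |5y| ≤ 5·2 = 10.
Hence |(5y^2 + 5y - 3) + 3| ≤ 10|y + 1| < eps provided |y + 1| < eps/10.
Take delta = min(1, eps/10). Then 0 < |y + 1| < delta gives both |y + 1| < 1 and |y + 1| < eps/10, so |(5y^2 + 5y - 3) + 3| < eps.

delta = min(1, eps/10)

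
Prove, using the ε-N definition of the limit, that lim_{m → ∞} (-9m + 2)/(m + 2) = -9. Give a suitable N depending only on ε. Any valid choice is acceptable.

Suppose ε > 0. For m ≥ 1, |(-9m + 2)/(m + 2) + 9| = |20|/((m + 2)) = 20/((m + 2)).
Since m + 2 ≥ m for m ≥ 1, this is ≤ 20/(m) = 20/m.
So |(-9m + 2)/(m + 2) + 9| < ε whenever m > 20/ε.
Take N = 20/ε. If m > N then |(-9m + 2)/(m + 2) + 9| ≤ 20/m < ε.

N = 20/ε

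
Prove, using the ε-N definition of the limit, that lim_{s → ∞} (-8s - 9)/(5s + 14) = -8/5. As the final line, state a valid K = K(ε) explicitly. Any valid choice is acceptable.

Let ε > 0. We seek K > 0 such that s > K implies |(-8s - 9)/(5s + 14) + 8/5| < ε.
(-8s - 9)/(5s + 14) + 8/5 = (5(-8s - 9) − (-8)(5s + 14)) / (5(5s + 14)) = 67/(5(5s + 14)).
For s > 0 we have 5s + 14 > 5s, so |(-8s - 9)/(5s + 14) + 8/5| = 67/(5(5s + 14)) < 67/(5·5s) = (67/25)/s.
Thus |(-8s - 9)/(5s + 14) + 8/5| < ε whenever s > (67/25)/ε.
Take K = (67/25)/ε. If s > K then |(-8s - 9)/(5s + 14) + 8/5| < (67/25)/s < ε.

K = (67/25)/ε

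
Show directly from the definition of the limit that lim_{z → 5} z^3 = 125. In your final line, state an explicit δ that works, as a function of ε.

δ = min(2, ε/109)

Fix ε > 0. We seek δ > 0 with 0 < |z − 5| < δ ⇒ |z^3 − 125| < ε.
Factor: z^3 − 125 = (z − 5)(z^2 + 5z + 25), so |z^3 − 125| = |z − 5|·|z^2 + 5z + 25|.
Impose δ ≤ 2 so that |z| < 7; then |z^2 + 5z + 25| ≤ 109.
Hence |z^3 − 125| ≤ 109|z − 5|, which is < ε once |z − 5| < ε/109.
Take δ = min(2, ε/109). If 0 < |z − 5| < δ then both bounds hold and |z^3 − 125| ≤ 109|z − 5| < 109·(ε/109) = ε.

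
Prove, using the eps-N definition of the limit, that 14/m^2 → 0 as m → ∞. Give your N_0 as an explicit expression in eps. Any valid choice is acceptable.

Suppose eps > 0. For m ≥ 1, |14/m^2 − 0| = 14/m^2.
14/m^2 < eps ⇔ m^2 > 14/eps ⇔ m > (14/eps)^{1/2}.
Take N_0 = (14/eps)^{1/2}. Then m > N_0 implies 14/m^2 < eps.

N_0 = (14/eps)^{1/2}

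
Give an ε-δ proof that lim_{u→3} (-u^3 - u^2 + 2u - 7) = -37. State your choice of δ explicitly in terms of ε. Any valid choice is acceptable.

Let ε > 0. We want δ > 0 such that 0 < |u − 3| < δ implies |(-u^3 - u^2 + 2u - 7) + 37| < ε.
(-u^3 - u^2 + 2u - 7) + 37 = -u^3 - u^2 + 2u + 30 = (u − 3)(-u^2 - 4u - 10).
So |(-u^3 - u^2 + 2u - 7) + 37| = |u − 3|·|-u^2 - 4u - 10|.
Require δ ≤ 2. Then |u − 3| < 2 gives |u| < 5, and by the triangle inequality |-u^2 - 4u - 10| ≤ 5^2 + 4·5 + 10 = 55.
Hence |(-u^3 - u^2 + 2u - 7) + 37| ≤ 55|u − 3| < ε provided |u − 3| < ε/55.
Choosing δ = min(2, ε/55) ensures both conditions, hence |(-u^3 - u^2 + 2u - 7) + 37| < ε.

δ = min(2, ε/55)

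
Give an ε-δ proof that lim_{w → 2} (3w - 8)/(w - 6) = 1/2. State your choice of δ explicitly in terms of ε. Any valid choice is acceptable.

δ = min(2, (4/5)ε)

Let ε > 0. We want δ > 0 with 0 < |w − 2| < δ ⇒ |(3w - 8)/(w - 6) − (1/2)| < ε.
Combining over a common denominator, (3w - 8)/(w - 6) − (1/2) = [(3w - 8)·(-4) − (-2)·(w - 6)] / [(-4)·(w - 6)] = -10(w − 2) / ((-4)(w - 6)).
So |(3w - 8)/(w - 6) − (1/2)| = 10|w − 2| / (4·|w − 6|).
Restrict δ ≤ 2. Then |w − 2| < 2 gives |w − 6| = |(w − 2) + (-4)| ≥ 4 − 2 = 2.
Hence |(3w - 8)/(w - 6) − (1/2)| < 10|w − 2|/(4·2) = (5/4)|w − 2|, which is < ε once |w − 2| < (4/5)ε.
Take δ = min(2, (4/5)ε). Then 0 < |w − 2| < δ forces both bounds, so |(3w - 8)/(w - 6) − (1/2)| < ε.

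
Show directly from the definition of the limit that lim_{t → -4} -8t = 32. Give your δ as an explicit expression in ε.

δ = ε/8

Fix ε > 0. We need δ > 0 so that 0 < |t + 4| < δ implies |(-8t) − 32| < ε.
Since (-8t) − 32 = -8(t + 4), we have |(-8t) − 32| = 8|t + 4|.
Thus it suffices that |t + 4| < ε/8.
Choosing δ = ε/8 gives |(-8t) − 32| = 8|t + 4| < ε whenever |t + 4| < δ.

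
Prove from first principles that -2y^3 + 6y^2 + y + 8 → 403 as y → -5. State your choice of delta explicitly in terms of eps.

Suppose eps > 0. We want delta > 0 such that 0 < |y + 5| < delta implies |(-2y^3 + 6y^2 + y + 8) − 403| < eps.
(-2y^3 + 6y^2 + y + 8) − 403 = -2y^3 + 6y^2 + y - 395 = (y + 5)(-2y^2 + 16y - 79).
So |(-2y^3 + 6y^2 + y + 8) − 403| = |y + 5|·|-2y^2 + 16y - 79|.
Require delta ≤ 2. Then |y + 5| < 2 gives |y| < 7, and by the triangle inequality |-2y^2 + 16y - 79| ≤ 2·7^2 + 16·7 + 79 = 289.
Hence |(-2y^3 + 6y^2 + y + 8) − 403| ≤ 289|y + 5| < eps provided |y + 5| < eps/289.
Choosing delta = min(2, eps/289) ensures both conditions, hence |(-2y^3 + 6y^2 + y + 8) − 403| < eps.

delta = min(2, eps/289)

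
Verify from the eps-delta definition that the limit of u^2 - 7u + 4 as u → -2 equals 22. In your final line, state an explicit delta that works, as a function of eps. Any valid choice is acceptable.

delta = min(1, eps/12)

Let eps > 0 be given. We want delta > 0 such that 0 < |u + 2| < delta implies |(u^2 - 7u + 4) − 22| < eps.
(u^2 - 7u + 4) − 22 = u^2 - 7u - 18 = (u + 2)(u - 9).
So |(u^2 - 7u + 4) − 22| = |u + 2|·|u - 9|.
Assume first that |u + 2| < 1, so |u| < 3. Then |u - 9| ≤ 3 + 9 = 12.
Hence |(u^2 - 7u + 4) − 22| ≤ 12|u + 2| < eps provided |u + 2| < eps/12.
Choosing delta = min(1, eps/12) ensures both conditions, hence |(u^2 - 7u + 4) − 22| < eps.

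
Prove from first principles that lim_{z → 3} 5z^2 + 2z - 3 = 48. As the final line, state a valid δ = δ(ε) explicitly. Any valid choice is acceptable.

δ = min(1, ε/37)

Suppose ε > 0. We want δ > 0 such that 0 < |z − 3| < δ implies |(5z^2 + 2z - 3) − 48| < ε.
(5z^2 + 2z - 3) − 48 = 5z^2 + 2z - 51 = (z − 3)(5z + 17).
So |(5z^2 + 2z - 3) − 48| = |z − 3|·|5z + 17|.
Require δ ≤ 1. Then |z − 3| < 1 gives |z| < 4, and by the triangle inequality |5z + 17| ≤ 5·4 + 17 = 37.
Hence |(5z^2 + 2z - 3) − 48| ≤ 37|z − 3| < ε provided |z − 3| < ε/37.
Choosing δ = min(1, ε/37) ensures both conditions, hence |(5z^2 + 2z - 3) − 48| < ε.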